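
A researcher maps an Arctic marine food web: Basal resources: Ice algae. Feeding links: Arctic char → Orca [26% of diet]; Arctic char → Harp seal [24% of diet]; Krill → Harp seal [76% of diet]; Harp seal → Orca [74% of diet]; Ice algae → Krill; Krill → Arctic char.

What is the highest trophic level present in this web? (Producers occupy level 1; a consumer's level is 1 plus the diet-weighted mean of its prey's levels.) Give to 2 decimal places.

4.18

Krill: 1 + 1 = 2
Arctic char: 1 + 2 = 3
Harp seal: 1 + (0.24×3 + 0.76×2) = 3.24
Orca: 1 + (0.26×3 + 0.74×3.24) = 4.1776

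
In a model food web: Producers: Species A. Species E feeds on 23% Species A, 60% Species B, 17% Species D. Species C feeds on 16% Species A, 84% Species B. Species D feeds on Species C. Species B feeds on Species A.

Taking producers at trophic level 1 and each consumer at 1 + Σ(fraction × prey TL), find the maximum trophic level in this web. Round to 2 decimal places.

Species B: 1 + 1 = 2
Species C: 1 + (0.16×1 + 0.84×2) = 2.84
Species D: 1 + 2.84 = 3.84
Species E: 1 + (0.23×1 + 0.6×2 + 0.17×3.84) = 3.0828

3.84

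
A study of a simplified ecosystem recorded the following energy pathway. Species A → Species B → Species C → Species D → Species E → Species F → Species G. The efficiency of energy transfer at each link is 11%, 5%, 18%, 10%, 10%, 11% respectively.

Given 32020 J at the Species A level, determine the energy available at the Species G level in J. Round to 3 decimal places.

Species B: 32020 × 0.11 = 3522.2 J
Species C: 3522.2 × 0.05 = 176.11 J
Species D: 176.11 × 0.18 = 31.6998 J
Species E: 31.6998 × 0.1 = 3.16998 J
Species F: 3.16998 × 0.1 = 0.316998 J
Species G: 0.316998 × 0.11 = 0.03486978 J

0.035 J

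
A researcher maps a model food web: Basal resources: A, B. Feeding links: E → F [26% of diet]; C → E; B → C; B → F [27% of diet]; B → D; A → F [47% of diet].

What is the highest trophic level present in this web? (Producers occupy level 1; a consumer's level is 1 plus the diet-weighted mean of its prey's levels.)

3

C: 1 + 1 = 2
D: 1 + 1 = 2
E: 1 + 2 = 3
F: 1 + (0.27×1 + 0.26×3 + 0.47×1) = 2.52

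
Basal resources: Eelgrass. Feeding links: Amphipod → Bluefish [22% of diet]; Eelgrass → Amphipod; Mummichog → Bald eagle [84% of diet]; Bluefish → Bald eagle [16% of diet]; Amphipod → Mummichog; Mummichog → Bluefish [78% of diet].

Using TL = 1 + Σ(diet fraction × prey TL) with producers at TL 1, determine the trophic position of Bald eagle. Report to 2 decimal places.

4.12

Amphipod: 1 + 1 = 2
Mummichog: 1 + 2 = 3
Bluefish: 1 + (0.78×3 + 0.22×2) = 3.78
Bald eagle: 1 + (0.84×3 + 0.16×3.78) = 4.1248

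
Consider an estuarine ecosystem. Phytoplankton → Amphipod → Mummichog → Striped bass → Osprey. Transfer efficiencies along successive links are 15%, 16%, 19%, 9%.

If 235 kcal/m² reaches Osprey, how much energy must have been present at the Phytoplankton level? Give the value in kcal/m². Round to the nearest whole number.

572612 kcal/m²

Cumulative transfer efficiency: 0.15 × 0.16 × 0.19 × 0.09 = 0.0004104
Phytoplankton energy = 235 / 0.0004104 = 572612 kcal/m²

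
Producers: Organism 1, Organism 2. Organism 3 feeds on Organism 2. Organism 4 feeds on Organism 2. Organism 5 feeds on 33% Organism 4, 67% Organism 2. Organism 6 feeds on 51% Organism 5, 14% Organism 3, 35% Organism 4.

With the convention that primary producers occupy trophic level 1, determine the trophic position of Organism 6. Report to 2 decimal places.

3.17

Organism 3: 1 + 1 = 2
Organism 4: 1 + 1 = 2
Organism 5: 1 + (0.33×2 + 0.67×1) = 2.33
Organism 6: 1 + (0.51×2.33 + 0.14×2 + 0.35×2) = 3.1683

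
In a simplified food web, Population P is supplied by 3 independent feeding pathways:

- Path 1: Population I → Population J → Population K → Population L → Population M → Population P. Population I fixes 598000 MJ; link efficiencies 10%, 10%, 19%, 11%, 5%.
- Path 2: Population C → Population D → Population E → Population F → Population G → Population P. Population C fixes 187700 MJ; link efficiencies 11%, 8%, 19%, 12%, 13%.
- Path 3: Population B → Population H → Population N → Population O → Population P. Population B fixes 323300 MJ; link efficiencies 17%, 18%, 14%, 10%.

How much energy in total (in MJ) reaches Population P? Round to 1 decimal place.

149.6 MJ

Path 1: 598000 × 0.1 × 0.1 × 0.19 × 0.11 × 0.05 = 6.2491 MJ
Path 2: 187700 × 0.11 × 0.08 × 0.19 × 0.12 × 0.13 = 4.89581664 MJ
Path 3: 323300 × 0.17 × 0.18 × 0.14 × 0.1 = 138.50172 MJ
Total at Population P: 6.2491 + 4.89581664 + 138.50172 = 149.64663664 MJ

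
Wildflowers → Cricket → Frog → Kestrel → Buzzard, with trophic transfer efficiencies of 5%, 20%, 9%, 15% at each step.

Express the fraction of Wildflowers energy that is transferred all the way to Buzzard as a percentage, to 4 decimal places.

0.0135%

Product of link efficiencies: 0.05 × 0.2 × 0.09 × 0.15 = 0.000135
As a percentage: 0.000135 × 100 = 0.0135%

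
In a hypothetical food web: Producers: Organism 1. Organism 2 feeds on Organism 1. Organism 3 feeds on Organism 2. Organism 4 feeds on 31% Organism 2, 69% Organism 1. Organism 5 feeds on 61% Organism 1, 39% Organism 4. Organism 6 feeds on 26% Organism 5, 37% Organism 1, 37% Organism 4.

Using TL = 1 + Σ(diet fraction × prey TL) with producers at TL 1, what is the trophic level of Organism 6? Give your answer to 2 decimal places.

Organism 2: 1 + 1 = 2
Organism 3: 1 + 2 = 3
Organism 4: 1 + (0.31×2 + 0.69×1) = 2.31
Organism 5: 1 + (0.61×1 + 0.39×2.31) = 2.5109
Organism 6: 1 + (0.26×2.5109 + 0.37×1 + 0.37×2.31) = 2.877534

2.88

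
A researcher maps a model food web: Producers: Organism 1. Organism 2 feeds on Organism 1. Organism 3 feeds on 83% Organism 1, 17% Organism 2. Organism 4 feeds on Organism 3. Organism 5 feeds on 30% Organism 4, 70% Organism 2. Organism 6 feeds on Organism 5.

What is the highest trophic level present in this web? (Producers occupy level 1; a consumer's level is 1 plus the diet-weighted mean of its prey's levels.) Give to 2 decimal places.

Organism 2: 1 + 1 = 2
Organism 3: 1 + (0.83×1 + 0.17×2) = 2.17
Organism 4: 1 + 2.17 = 3.17
Organism 5: 1 + (0.3×3.17 + 0.7×2) = 3.351
Organism 6: 1 + 3.351 = 4.351

4.35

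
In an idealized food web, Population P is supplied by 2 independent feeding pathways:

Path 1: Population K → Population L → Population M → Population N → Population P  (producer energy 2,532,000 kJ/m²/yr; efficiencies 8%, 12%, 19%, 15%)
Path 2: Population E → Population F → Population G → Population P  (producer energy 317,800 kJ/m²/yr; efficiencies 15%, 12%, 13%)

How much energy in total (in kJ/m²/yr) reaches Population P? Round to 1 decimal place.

Path 1: 2532000 × 0.08 × 0.12 × 0.19 × 0.15 = 692.7552 kJ/m²/yr
Path 2: 317800 × 0.15 × 0.12 × 0.13 = 743.652 kJ/m²/yr
Total at Population P: 692.7552 + 743.652 = 1436.4072 kJ/m²/yr

1436.4 kJ/m²/yr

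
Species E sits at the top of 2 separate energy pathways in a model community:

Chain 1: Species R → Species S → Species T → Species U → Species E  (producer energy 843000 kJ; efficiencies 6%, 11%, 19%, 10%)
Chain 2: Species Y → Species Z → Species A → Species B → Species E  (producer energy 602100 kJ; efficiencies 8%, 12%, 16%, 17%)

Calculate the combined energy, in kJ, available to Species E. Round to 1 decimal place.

262.9 kJ

Chain 1: 843000 × 0.06 × 0.11 × 0.19 × 0.1 = 105.7122 kJ
Chain 2: 602100 × 0.08 × 0.12 × 0.16 × 0.17 = 157.220352 kJ
Total at Species E: 105.7122 + 157.220352 = 262.932552 kJ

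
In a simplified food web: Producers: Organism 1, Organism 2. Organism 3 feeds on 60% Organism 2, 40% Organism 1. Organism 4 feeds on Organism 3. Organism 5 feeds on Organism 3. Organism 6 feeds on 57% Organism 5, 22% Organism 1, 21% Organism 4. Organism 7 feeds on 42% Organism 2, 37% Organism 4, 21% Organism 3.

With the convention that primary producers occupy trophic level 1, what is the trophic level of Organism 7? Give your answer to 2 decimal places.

2.95

Organism 3: 1 + (0.6×1 + 0.4×1) = 2
Organism 4: 1 + 2 = 3
Organism 5: 1 + 2 = 3
Organism 6: 1 + (0.57×3 + 0.22×1 + 0.21×3) = 3.56
Organism 7: 1 + (0.42×1 + 0.37×3 + 0.21×2) = 2.95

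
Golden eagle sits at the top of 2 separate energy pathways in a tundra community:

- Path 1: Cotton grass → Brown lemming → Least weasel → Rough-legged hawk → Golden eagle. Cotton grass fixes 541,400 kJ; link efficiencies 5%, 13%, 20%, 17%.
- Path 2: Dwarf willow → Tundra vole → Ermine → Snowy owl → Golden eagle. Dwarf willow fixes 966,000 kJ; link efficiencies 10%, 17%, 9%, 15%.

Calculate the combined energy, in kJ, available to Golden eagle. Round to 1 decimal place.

341.3 kJ

Path 1: 541400 × 0.05 × 0.13 × 0.2 × 0.17 = 119.6494 kJ
Path 2: 966000 × 0.1 × 0.17 × 0.09 × 0.15 = 221.697 kJ
Total at Golden eagle: 119.6494 + 221.697 = 341.3464 kJ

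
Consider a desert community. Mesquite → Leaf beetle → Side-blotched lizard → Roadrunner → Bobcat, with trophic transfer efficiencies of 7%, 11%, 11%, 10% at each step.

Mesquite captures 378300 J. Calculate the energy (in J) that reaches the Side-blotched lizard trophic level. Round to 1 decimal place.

Leaf beetle: 378300 × 0.07 = 26481 J
Side-blotched lizard: 26481 × 0.11 = 2912.91 J

2912.9 J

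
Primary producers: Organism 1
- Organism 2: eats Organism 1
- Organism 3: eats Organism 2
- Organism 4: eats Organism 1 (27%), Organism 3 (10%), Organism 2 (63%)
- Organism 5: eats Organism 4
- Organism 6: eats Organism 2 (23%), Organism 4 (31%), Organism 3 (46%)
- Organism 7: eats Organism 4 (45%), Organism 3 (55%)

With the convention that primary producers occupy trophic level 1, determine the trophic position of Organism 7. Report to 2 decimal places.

Organism 2: 1 + 1 = 2
Organism 3: 1 + 2 = 3
Organism 4: 1 + (0.27×1 + 0.1×3 + 0.63×2) = 2.83
Organism 5: 1 + 2.83 = 3.83
Organism 6: 1 + (0.23×2 + 0.31×2.83 + 0.46×3) = 3.7173
Organism 7: 1 + (0.45×2.83 + 0.55×3) = 3.9235

3.92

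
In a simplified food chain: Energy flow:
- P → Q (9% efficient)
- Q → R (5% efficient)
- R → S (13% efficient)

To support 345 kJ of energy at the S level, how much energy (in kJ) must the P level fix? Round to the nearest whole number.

589744 kJ

Cumulative transfer efficiency: 0.09 × 0.05 × 0.13 = 0.000585
P energy = 345 / 0.000585 = 589744 kJ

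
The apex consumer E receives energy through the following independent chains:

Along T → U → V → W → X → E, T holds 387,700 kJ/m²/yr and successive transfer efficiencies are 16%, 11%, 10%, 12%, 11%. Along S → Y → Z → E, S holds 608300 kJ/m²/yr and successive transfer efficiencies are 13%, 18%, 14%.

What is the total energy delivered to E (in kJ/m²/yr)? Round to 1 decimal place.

2001.8 kJ/m²/yr

Via T: 387700 × 0.16 × 0.11 × 0.1 × 0.12 × 0.11 = 9.0070464 kJ/m²/yr
Via S: 608300 × 0.13 × 0.18 × 0.14 = 1992.7908 kJ/m²/yr
Total at E: 9.0070464 + 1992.7908 = 2001.7978464 kJ/m²/yr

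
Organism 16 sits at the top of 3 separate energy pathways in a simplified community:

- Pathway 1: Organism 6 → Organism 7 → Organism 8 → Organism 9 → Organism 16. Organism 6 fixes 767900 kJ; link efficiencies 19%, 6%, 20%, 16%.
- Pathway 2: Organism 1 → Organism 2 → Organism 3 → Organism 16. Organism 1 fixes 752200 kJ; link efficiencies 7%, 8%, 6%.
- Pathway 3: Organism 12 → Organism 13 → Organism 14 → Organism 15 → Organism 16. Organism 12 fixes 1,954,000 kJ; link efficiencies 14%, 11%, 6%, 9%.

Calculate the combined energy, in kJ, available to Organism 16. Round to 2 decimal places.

Pathway 1: 767900 × 0.19 × 0.06 × 0.2 × 0.16 = 280.12992 kJ
Pathway 2: 752200 × 0.07 × 0.08 × 0.06 = 252.7392 kJ
Pathway 3: 1954000 × 0.14 × 0.11 × 0.06 × 0.09 = 162.49464 kJ
Total at Organism 16: 280.12992 + 252.7392 + 162.49464 = 695.36376 kJ

695.36 kJ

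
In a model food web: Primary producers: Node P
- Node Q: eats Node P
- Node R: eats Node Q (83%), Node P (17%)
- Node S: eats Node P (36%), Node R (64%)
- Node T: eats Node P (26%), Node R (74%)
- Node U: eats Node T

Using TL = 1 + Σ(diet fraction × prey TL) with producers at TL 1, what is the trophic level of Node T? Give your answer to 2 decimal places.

Node Q: 1 + 1 = 2
Node R: 1 + (0.83×2 + 0.17×1) = 2.83
Node S: 1 + (0.36×1 + 0.64×2.83) = 3.1712
Node T: 1 + (0.26×1 + 0.74×2.83) = 3.3542
Node U: 1 + 3.3542 = 4.3542

3.35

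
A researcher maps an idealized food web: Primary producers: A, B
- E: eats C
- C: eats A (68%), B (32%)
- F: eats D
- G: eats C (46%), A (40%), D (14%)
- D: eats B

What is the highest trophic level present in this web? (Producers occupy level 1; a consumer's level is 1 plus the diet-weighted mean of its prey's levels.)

C: 1 + (0.68×1 + 0.32×1) = 2
D: 1 + 1 = 2
E: 1 + 2 = 3
F: 1 + 2 = 3
G: 1 + (0.46×2 + 0.4×1 + 0.14×2) = 2.6

3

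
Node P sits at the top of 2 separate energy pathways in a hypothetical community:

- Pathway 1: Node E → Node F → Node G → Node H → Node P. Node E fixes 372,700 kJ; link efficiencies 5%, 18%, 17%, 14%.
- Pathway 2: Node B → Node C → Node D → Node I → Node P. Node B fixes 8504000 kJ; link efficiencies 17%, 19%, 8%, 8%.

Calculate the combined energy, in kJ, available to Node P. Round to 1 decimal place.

Pathway 1: 372700 × 0.05 × 0.18 × 0.17 × 0.14 = 79.83234 kJ
Pathway 2: 8504000 × 0.17 × 0.19 × 0.08 × 0.08 = 1757.94688 kJ
Total at Node P: 79.83234 + 1757.94688 = 1837.77922 kJ

1837.8 kJ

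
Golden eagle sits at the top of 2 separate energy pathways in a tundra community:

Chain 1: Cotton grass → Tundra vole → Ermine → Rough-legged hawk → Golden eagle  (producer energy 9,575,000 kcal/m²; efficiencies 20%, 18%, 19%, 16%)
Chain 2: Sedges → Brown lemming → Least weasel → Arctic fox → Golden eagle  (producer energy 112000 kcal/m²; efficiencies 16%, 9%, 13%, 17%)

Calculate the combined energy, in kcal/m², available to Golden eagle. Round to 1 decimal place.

10514.5 kcal/m²

Chain 1: 9575000 × 0.2 × 0.18 × 0.19 × 0.16 = 10478.88 kcal/m²
Chain 2: 112000 × 0.16 × 0.09 × 0.13 × 0.17 = 35.64288 kcal/m²
Total at Golden eagle: 10478.88 + 35.64288 = 10514.52288 kcal/m²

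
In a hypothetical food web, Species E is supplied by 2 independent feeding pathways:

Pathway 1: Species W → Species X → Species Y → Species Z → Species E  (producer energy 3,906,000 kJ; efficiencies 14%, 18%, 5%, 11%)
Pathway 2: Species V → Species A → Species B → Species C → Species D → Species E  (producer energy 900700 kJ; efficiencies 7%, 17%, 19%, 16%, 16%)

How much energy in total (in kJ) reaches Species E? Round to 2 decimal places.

593.51 kJ

Pathway 1: 3906000 × 0.14 × 0.18 × 0.05 × 0.11 = 541.3716 kJ
Pathway 2: 900700 × 0.07 × 0.17 × 0.19 × 0.16 × 0.16 = 52.13395712 kJ
Total at Species E: 541.3716 + 52.13395712 = 593.50555712 kJ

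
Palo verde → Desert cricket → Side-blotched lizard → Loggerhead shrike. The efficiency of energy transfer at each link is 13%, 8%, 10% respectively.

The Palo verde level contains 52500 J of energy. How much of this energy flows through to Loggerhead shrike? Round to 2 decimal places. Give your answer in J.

54.60 J

Desert cricket: 52500 × 0.13 = 6825 J
Side-blotched lizard: 6825 × 0.08 = 546 J
Loggerhead shrike: 546 × 0.1 = 54.6 J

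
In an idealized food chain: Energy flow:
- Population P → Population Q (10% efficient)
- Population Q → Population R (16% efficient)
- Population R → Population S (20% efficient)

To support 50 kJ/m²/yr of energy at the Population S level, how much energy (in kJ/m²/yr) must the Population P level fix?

Cumulative transfer efficiency: 0.1 × 0.16 × 0.2 = 0.0032
Population P energy = 50 / 0.0032 = 15625 kJ/m²/yr

15625 kJ/m²/yr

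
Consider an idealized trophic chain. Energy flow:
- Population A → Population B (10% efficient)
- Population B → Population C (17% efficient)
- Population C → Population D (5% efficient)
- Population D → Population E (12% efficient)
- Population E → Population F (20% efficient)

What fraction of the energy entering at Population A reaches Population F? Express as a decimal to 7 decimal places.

Product of link efficiencies: 0.1 × 0.17 × 0.05 × 0.12 × 0.2 = 0.0000204

0.0000204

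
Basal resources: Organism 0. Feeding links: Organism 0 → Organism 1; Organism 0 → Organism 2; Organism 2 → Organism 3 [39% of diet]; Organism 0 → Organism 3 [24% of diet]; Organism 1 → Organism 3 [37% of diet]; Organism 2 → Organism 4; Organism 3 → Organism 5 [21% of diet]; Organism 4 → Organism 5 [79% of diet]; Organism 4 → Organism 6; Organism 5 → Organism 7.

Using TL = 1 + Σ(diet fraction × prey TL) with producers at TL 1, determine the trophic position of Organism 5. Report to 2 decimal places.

3.95

Organism 1: 1 + 1 = 2
Organism 2: 1 + 1 = 2
Organism 3: 1 + (0.39×2 + 0.24×1 + 0.37×2) = 2.76
Organism 4: 1 + 2 = 3
Organism 5: 1 + (0.21×2.76 + 0.79×3) = 3.9496
Organism 6: 1 + 3 = 4
Organism 7: 1 + 3.9496 = 4.9496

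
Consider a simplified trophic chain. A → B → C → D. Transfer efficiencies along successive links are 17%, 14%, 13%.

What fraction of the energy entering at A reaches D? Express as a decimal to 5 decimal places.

0.00309

Product of link efficiencies: 0.17 × 0.14 × 0.13 = 0.003094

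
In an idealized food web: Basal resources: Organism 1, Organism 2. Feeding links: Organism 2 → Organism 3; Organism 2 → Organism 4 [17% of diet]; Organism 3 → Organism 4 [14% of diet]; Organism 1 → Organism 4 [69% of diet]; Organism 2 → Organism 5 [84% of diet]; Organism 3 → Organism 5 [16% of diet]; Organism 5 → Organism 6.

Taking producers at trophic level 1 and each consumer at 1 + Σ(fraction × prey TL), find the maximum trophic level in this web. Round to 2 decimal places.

Organism 3: 1 + 1 = 2
Organism 4: 1 + (0.17×1 + 0.14×2 + 0.69×1) = 2.14
Organism 5: 1 + (0.84×1 + 0.16×2) = 2.16
Organism 6: 1 + 2.16 = 3.16

3.16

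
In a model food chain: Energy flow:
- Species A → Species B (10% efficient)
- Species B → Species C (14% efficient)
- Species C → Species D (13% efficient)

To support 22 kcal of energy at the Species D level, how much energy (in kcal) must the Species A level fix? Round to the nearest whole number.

Cumulative transfer efficiency: 0.1 × 0.14 × 0.13 = 0.00182
Species A energy = 22 / 0.00182 = 12088 kcal

12088 kcal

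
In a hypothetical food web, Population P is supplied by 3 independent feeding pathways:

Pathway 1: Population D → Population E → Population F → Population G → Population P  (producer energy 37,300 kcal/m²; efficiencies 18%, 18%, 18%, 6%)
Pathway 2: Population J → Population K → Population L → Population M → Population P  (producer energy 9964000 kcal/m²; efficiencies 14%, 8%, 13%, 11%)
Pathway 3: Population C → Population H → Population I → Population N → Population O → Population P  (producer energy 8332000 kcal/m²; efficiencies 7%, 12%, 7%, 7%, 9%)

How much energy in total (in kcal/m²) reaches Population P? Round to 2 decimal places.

1639.75 kcal/m²

Pathway 1: 37300 × 0.18 × 0.18 × 0.18 × 0.06 = 13.052016 kcal/m²
Pathway 2: 9964000 × 0.14 × 0.08 × 0.13 × 0.11 = 1595.83424 kcal/m²
Pathway 3: 8332000 × 0.07 × 0.12 × 0.07 × 0.07 × 0.09 = 30.8650608 kcal/m²
Total at Population P: 13.052016 + 1595.83424 + 30.8650608 = 1639.7513168 kcal/m²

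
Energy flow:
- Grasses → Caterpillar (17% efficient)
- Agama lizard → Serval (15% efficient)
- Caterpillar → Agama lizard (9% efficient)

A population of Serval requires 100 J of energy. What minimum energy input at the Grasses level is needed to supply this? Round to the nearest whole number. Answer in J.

43573 J

Cumulative transfer efficiency: 0.17 × 0.09 × 0.15 = 0.002295
Grasses energy = 100 / 0.002295 = 43573 J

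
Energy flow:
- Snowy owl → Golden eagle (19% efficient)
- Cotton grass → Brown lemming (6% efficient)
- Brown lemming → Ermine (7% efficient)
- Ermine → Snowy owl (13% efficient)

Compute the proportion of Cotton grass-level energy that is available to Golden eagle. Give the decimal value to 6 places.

Product of link efficiencies: 0.06 × 0.07 × 0.13 × 0.19 = 0.00010374

0.000104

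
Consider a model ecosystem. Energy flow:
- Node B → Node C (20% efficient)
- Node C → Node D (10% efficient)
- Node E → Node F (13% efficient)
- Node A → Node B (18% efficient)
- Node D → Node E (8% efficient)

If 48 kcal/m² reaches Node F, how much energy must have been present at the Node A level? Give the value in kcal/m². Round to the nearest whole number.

Cumulative transfer efficiency: 0.18 × 0.2 × 0.1 × 0.08 × 0.13 = 0.00003744
Node A energy = 48 / 0.00003744 = 1282051 kcal/m²

1282051 kcal/m²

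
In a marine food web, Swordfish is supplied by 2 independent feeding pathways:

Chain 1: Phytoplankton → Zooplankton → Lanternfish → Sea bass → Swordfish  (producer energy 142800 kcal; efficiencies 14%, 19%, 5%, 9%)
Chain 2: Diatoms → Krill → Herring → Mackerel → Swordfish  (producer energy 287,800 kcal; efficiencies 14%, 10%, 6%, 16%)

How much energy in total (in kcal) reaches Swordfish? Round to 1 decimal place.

55.8 kcal

Chain 1: 142800 × 0.14 × 0.19 × 0.05 × 0.09 = 17.09316 kcal
Chain 2: 287800 × 0.14 × 0.1 × 0.06 × 0.16 = 38.68032 kcal
Total at Swordfish: 17.09316 + 38.68032 = 55.77348 kcal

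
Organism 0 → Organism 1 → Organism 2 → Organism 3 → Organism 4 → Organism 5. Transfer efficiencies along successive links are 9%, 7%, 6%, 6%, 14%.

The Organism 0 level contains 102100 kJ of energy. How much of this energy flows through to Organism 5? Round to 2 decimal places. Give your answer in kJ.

Organism 1: 102100 × 0.09 = 9189 kJ
Organism 2: 9189 × 0.07 = 643.23 kJ
Organism 3: 643.23 × 0.06 = 38.5938 kJ
Organism 4: 38.5938 × 0.06 = 2.315628 kJ
Organism 5: 2.315628 × 0.14 = 0.32418792 kJ

0.32 kJ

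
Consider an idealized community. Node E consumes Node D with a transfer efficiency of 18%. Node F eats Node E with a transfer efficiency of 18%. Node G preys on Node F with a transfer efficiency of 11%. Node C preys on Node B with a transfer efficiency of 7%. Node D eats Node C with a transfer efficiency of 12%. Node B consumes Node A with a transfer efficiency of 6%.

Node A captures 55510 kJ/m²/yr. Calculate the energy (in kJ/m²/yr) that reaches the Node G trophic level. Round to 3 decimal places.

Node B: 55510 × 0.06 = 3330.6 kJ/m²/yr
Node C: 3330.6 × 0.07 = 233.142 kJ/m²/yr
Node D: 233.142 × 0.12 = 27.97704 kJ/m²/yr
Node E: 27.97704 × 0.18 = 5.0358672 kJ/m²/yr
Node F: 5.0358672 × 0.18 = 0.906456096 kJ/m²/yr
Node G: 0.906456096 × 0.11 = 0.09971017056 kJ/m²/yr

0.100 kJ/m²/yr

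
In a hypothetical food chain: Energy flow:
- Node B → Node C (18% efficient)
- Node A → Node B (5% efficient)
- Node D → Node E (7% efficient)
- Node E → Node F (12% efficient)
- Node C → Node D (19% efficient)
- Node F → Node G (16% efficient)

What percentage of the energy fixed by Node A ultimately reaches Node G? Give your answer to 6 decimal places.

Product of link efficiencies: 0.05 × 0.18 × 0.19 × 0.07 × 0.12 × 0.16 = 0.00000229824
As a percentage: 0.00000229824 × 100 = 0.000230%

0.000230%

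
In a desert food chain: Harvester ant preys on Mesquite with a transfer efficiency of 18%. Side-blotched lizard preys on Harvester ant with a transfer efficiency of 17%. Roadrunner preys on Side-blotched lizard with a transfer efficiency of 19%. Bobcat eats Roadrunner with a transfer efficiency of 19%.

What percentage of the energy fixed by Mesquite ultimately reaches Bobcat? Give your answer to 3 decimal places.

Product of link efficiencies: 0.18 × 0.17 × 0.19 × 0.19 = 0.00110466
As a percentage: 0.00110466 × 100 = 0.110%

0.110%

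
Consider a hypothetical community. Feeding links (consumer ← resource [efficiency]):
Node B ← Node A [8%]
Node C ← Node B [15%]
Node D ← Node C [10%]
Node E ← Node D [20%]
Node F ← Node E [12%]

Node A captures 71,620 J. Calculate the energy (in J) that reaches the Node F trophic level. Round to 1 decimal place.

Node B: 71620 × 0.08 = 5729.6 J
Node C: 5729.6 × 0.15 = 859.44 J
Node D: 859.44 × 0.1 = 85.944 J
Node E: 85.944 × 0.2 = 17.1888 J
Node F: 17.1888 × 0.12 = 2.062656 J

2.1 J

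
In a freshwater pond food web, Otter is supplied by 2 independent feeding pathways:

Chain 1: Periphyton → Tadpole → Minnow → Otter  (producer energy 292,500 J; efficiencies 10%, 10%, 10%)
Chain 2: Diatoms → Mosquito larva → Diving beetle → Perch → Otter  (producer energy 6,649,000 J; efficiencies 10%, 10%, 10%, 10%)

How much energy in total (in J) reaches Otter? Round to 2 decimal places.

957.40 J

Chain 1: 292500 × 0.1 × 0.1 × 0.1 = 292.5 J
Chain 2: 6649000 × 0.1 × 0.1 × 0.1 × 0.1 = 664.9 J
Total at Otter: 292.5 + 664.9 = 957.4 J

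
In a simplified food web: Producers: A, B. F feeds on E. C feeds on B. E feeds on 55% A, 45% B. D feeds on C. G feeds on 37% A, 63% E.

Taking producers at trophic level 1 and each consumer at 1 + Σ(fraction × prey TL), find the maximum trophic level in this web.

C: 1 + 1 = 2
D: 1 + 2 = 3
E: 1 + (0.55×1 + 0.45×1) = 2
F: 1 + 2 = 3
G: 1 + (0.37×1 + 0.63×2) = 2.63

3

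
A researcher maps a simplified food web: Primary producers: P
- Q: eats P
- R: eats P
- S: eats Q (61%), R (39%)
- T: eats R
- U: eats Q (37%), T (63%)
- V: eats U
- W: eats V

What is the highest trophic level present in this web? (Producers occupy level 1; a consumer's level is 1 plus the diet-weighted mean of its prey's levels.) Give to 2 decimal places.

5.63

Q: 1 + 1 = 2
R: 1 + 1 = 2
S: 1 + (0.61×2 + 0.39×2) = 3
T: 1 + 2 = 3
U: 1 + (0.37×2 + 0.63×3) = 3.63
V: 1 + 3.63 = 4.63
W: 1 + 4.63 = 5.63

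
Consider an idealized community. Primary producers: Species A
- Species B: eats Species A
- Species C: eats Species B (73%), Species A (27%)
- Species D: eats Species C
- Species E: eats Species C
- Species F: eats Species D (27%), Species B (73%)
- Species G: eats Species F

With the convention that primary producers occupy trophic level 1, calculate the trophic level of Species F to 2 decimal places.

Species B: 1 + 1 = 2
Species C: 1 + (0.73×2 + 0.27×1) = 2.73
Species D: 1 + 2.73 = 3.73
Species E: 1 + 2.73 = 3.73
Species F: 1 + (0.27×3.73 + 0.73×2) = 3.4671
Species G: 1 + 3.4671 = 4.4671

3.47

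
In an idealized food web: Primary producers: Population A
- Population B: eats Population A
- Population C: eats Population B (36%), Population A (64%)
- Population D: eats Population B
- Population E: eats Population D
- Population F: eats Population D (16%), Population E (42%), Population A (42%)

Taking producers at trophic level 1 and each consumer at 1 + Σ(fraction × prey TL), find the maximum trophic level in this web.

Population B: 1 + 1 = 2
Population C: 1 + (0.36×2 + 0.64×1) = 2.36
Population D: 1 + 2 = 3
Population E: 1 + 3 = 4
Population F: 1 + (0.16×3 + 0.42×4 + 0.42×1) = 3.58

4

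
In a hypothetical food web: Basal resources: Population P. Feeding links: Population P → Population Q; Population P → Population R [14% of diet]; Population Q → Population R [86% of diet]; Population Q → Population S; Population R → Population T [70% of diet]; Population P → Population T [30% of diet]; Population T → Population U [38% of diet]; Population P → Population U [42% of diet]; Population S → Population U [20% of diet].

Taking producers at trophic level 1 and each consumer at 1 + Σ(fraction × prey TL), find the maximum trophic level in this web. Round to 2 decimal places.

Population Q: 1 + 1 = 2
Population R: 1 + (0.14×1 + 0.86×2) = 2.86
Population S: 1 + 2 = 3
Population T: 1 + (0.7×2.86 + 0.3×1) = 3.302
Population U: 1 + (0.38×3.302 + 0.42×1 + 0.2×3) = 3.27476

3.30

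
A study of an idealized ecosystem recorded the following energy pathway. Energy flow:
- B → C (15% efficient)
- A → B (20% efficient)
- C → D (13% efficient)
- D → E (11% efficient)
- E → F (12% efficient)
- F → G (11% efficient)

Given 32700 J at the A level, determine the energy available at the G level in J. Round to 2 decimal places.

B: 32700 × 0.2 = 6540 J
C: 6540 × 0.15 = 981 J
D: 981 × 0.13 = 127.53 J
E: 127.53 × 0.11 = 14.0283 J
F: 14.0283 × 0.12 = 1.683396 J
G: 1.683396 × 0.11 = 0.18517356 J

0.19 J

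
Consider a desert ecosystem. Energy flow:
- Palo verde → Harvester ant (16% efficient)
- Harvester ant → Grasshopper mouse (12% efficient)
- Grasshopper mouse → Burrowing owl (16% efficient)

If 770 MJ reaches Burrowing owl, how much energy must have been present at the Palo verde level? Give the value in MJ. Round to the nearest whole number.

Cumulative transfer efficiency: 0.16 × 0.12 × 0.16 = 0.003072
Palo verde energy = 770 / 0.003072 = 250651 MJ

250651 MJ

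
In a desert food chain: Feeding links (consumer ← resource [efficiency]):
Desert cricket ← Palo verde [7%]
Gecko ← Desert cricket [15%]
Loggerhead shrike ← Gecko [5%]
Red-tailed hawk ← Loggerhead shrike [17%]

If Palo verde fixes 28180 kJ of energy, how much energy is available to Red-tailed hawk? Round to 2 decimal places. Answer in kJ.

Desert cricket: 28180 × 0.07 = 1972.6 kJ
Gecko: 1972.6 × 0.15 = 295.89 kJ
Loggerhead shrike: 295.89 × 0.05 = 14.7945 kJ
Red-tailed hawk: 14.7945 × 0.17 = 2.515065 kJ

2.52 kJ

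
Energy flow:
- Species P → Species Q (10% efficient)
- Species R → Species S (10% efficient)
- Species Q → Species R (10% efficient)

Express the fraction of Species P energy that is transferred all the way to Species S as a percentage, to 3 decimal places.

0.100%

Product of link efficiencies: 0.1 × 0.1 × 0.1 = 0.001
As a percentage: 0.001 × 100 = 0.100%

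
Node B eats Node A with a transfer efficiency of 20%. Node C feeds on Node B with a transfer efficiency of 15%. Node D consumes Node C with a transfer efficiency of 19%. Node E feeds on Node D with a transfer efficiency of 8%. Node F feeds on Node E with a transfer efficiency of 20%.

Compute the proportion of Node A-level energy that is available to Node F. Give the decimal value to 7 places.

0.0000912

Product of link efficiencies: 0.2 × 0.15 × 0.19 × 0.08 × 0.2 = 0.0000912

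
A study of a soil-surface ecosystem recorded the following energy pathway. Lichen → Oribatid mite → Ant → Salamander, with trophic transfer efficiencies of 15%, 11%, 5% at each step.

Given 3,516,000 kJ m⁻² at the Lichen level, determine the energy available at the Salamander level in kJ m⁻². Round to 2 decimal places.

2900.70 kJ m⁻²

Oribatid mite: 3516000 × 0.15 = 527400 kJ m⁻²
Ant: 527400 × 0.11 = 58014 kJ m⁻²
Salamander: 58014 × 0.05 = 2900.7 kJ m⁻²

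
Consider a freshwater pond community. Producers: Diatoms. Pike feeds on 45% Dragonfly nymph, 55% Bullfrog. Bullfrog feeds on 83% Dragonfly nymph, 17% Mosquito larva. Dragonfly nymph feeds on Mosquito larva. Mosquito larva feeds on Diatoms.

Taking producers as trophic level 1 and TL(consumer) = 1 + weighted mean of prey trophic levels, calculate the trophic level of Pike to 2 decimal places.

4.46

Mosquito larva: 1 + 1 = 2
Dragonfly nymph: 1 + 2 = 3
Bullfrog: 1 + (0.83×3 + 0.17×2) = 3.83
Pike: 1 + (0.45×3 + 0.55×3.83) = 4.4565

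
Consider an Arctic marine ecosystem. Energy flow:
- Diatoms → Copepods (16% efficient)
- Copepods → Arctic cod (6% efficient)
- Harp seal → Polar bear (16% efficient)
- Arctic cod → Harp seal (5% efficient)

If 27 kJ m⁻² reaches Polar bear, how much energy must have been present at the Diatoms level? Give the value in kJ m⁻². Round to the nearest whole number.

Cumulative transfer efficiency: 0.16 × 0.06 × 0.05 × 0.16 = 0.0000768
Diatoms energy = 27 / 0.0000768 = 351563 kJ m⁻²

351563 kJ m⁻²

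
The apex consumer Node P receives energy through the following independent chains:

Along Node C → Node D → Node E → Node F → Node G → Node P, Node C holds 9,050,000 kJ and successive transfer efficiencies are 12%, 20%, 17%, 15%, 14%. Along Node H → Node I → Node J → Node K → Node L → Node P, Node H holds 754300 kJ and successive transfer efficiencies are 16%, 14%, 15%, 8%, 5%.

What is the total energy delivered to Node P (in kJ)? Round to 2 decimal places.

785.54 kJ

Via Node C: 9050000 × 0.12 × 0.2 × 0.17 × 0.15 × 0.14 = 775.404 kJ
Via Node H: 754300 × 0.16 × 0.14 × 0.15 × 0.08 × 0.05 = 10.137792 kJ
Total at Node P: 775.404 + 10.137792 = 785.541792 kJ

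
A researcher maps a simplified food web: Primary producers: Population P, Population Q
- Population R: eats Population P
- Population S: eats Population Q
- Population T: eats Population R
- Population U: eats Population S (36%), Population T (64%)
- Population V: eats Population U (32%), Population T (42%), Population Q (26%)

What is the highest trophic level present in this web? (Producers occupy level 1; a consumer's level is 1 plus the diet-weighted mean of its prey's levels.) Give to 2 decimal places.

3.68

Population R: 1 + 1 = 2
Population S: 1 + 1 = 2
Population T: 1 + 2 = 3
Population U: 1 + (0.36×2 + 0.64×3) = 3.64
Population V: 1 + (0.32×3.64 + 0.42×3 + 0.26×1) = 3.6848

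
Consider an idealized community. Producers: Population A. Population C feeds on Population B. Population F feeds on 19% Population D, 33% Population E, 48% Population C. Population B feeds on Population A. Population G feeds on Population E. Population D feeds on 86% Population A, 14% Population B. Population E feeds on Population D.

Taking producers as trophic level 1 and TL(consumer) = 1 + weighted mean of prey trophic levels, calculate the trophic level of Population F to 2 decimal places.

Population B: 1 + 1 = 2
Population C: 1 + 2 = 3
Population D: 1 + (0.86×1 + 0.14×2) = 2.14
Population E: 1 + 2.14 = 3.14
Population F: 1 + (0.19×2.14 + 0.33×3.14 + 0.48×3) = 3.8828
Population G: 1 + 3.14 = 4.14

3.88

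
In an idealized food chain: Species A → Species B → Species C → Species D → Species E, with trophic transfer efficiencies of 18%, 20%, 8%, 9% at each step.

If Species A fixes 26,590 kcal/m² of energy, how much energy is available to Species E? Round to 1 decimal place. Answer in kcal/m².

Species B: 26590 × 0.18 = 4786.2 kcal/m²
Species C: 4786.2 × 0.2 = 957.24 kcal/m²
Species D: 957.24 × 0.08 = 76.5792 kcal/m²
Species E: 76.5792 × 0.09 = 6.892128 kcal/m²

6.9 kcal/m²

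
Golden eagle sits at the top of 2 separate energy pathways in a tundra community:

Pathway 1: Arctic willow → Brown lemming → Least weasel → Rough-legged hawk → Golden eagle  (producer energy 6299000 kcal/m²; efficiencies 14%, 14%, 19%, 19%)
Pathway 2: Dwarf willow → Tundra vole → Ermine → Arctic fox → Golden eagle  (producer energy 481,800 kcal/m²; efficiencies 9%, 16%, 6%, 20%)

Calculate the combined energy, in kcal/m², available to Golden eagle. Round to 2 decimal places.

Pathway 1: 6299000 × 0.14 × 0.14 × 0.19 × 0.19 = 4456.92044 kcal/m²
Pathway 2: 481800 × 0.09 × 0.16 × 0.06 × 0.2 = 83.25504 kcal/m²
Total at Golden eagle: 4456.92044 + 83.25504 = 4540.17548 kcal/m²

4540.18 kcal/m²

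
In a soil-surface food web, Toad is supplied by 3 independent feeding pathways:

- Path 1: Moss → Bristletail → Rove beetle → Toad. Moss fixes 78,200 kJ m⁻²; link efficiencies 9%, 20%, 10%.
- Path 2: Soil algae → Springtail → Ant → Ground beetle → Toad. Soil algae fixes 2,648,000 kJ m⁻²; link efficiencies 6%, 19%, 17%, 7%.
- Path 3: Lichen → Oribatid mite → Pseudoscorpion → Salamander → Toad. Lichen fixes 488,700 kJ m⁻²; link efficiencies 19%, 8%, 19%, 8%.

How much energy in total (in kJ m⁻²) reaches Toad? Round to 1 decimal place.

612.9 kJ m⁻²

Path 1: 78200 × 0.09 × 0.2 × 0.1 = 140.76 kJ m⁻²
Path 2: 2648000 × 0.06 × 0.19 × 0.17 × 0.07 = 359.22768 kJ m⁻²
Path 3: 488700 × 0.19 × 0.08 × 0.19 × 0.08 = 112.909248 kJ m⁻²
Total at Toad: 140.76 + 359.22768 + 112.909248 = 612.896928 kJ m⁻²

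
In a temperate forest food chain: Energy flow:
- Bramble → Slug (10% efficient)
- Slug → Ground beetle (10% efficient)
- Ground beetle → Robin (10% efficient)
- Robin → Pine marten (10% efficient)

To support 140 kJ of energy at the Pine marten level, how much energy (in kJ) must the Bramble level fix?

1400000 kJ

Cumulative transfer efficiency: 0.1 × 0.1 × 0.1 × 0.1 = 0.0001
Bramble energy = 140 / 0.0001 = 1400000 kJ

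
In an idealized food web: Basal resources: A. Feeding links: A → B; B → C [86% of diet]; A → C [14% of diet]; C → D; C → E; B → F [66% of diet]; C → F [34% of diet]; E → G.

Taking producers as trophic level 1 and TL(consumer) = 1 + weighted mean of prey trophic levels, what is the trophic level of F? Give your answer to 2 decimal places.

B: 1 + 1 = 2
C: 1 + (0.86×2 + 0.14×1) = 2.86
D: 1 + 2.86 = 3.86
E: 1 + 2.86 = 3.86
F: 1 + (0.66×2 + 0.34×2.86) = 3.2924
G: 1 + 3.86 = 4.86

3.29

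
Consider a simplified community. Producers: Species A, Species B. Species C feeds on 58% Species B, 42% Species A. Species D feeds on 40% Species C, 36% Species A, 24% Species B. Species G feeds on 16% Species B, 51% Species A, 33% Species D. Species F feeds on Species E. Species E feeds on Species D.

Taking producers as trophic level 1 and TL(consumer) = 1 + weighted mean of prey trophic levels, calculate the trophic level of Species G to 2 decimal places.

Species C: 1 + (0.58×1 + 0.42×1) = 2
Species D: 1 + (0.4×2 + 0.36×1 + 0.24×1) = 2.4
Species E: 1 + 2.4 = 3.4
Species F: 1 + 3.4 = 4.4
Species G: 1 + (0.16×1 + 0.51×1 + 0.33×2.4) = 2.462

2.46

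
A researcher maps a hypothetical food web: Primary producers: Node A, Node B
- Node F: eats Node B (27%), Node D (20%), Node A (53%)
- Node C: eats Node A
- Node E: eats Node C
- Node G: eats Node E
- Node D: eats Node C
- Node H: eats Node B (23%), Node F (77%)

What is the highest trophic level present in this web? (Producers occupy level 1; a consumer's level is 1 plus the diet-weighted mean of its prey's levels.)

4

Node C: 1 + 1 = 2
Node D: 1 + 2 = 3
Node E: 1 + 2 = 3
Node F: 1 + (0.27×1 + 0.2×3 + 0.53×1) = 2.4
Node G: 1 + 3 = 4
Node H: 1 + (0.23×1 + 0.77×2.4) = 3.078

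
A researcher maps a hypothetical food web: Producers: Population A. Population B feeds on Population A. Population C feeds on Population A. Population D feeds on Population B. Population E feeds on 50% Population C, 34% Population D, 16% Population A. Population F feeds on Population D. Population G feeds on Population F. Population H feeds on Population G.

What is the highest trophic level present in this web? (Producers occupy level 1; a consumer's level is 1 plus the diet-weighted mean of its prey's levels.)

6

Population B: 1 + 1 = 2
Population C: 1 + 1 = 2
Population D: 1 + 2 = 3
Population E: 1 + (0.5×2 + 0.34×3 + 0.16×1) = 3.18
Population F: 1 + 3 = 4
Population G: 1 + 4 = 5
Population H: 1 + 5 = 6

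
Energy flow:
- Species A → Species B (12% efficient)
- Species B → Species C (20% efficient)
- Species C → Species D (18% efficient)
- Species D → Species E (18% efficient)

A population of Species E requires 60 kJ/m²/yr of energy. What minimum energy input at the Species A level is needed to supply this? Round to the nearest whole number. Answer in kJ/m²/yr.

Cumulative transfer efficiency: 0.12 × 0.2 × 0.18 × 0.18 = 0.0007776
Species A energy = 60 / 0.0007776 = 77160 kJ/m²/yr

77160 kJ/m²/yr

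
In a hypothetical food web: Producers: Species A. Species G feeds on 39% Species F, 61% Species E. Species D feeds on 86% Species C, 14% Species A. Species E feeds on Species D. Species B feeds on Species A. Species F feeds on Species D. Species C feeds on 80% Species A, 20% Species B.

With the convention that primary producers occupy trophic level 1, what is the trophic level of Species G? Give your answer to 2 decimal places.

5.03

Species B: 1 + 1 = 2
Species C: 1 + (0.8×1 + 0.2×2) = 2.2
Species D: 1 + (0.86×2.2 + 0.14×1) = 3.032
Species E: 1 + 3.032 = 4.032
Species F: 1 + 3.032 = 4.032
Species G: 1 + (0.39×4.032 + 0.61×4.032) = 5.032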